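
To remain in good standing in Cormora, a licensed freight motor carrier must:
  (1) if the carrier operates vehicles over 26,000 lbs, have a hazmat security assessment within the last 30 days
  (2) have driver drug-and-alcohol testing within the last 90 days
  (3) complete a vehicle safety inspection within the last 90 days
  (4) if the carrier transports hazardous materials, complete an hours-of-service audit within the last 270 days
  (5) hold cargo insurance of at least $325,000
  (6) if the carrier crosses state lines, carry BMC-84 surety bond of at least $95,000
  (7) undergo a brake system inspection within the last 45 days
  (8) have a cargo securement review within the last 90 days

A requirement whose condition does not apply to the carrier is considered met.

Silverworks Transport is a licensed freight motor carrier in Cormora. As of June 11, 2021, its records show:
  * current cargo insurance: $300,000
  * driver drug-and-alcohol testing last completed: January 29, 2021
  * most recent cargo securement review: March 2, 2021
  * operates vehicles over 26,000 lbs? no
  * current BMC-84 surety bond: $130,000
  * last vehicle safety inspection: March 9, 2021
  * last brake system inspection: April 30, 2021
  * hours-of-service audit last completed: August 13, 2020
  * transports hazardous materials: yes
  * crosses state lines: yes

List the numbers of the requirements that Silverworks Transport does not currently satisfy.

1. condition 'operates vehicles over 26,000 lbs' does not hold → requirement n/a → met
2. driver drug-and-alcohol testing 133 days ago vs limit 90 → not met
3. vehicle safety inspection 94 days ago vs limit 90 → not met
4. condition 'transports hazardous materials' holds; hours-of-service audit 302 days ago vs limit 270 → not met
5. cargo insurance $300,000 < $325,000 → not met
6. condition 'crosses state lines' holds; BMC-84 surety bond $130,000 ≥ $95,000 → met
7. brake system inspection 42 days ago vs limit 45 → met
8. cargo securement review 101 days ago vs limit 90 → not met
Not met: 2, 3, 4, 5, 8

2, 3, 4, 5, 8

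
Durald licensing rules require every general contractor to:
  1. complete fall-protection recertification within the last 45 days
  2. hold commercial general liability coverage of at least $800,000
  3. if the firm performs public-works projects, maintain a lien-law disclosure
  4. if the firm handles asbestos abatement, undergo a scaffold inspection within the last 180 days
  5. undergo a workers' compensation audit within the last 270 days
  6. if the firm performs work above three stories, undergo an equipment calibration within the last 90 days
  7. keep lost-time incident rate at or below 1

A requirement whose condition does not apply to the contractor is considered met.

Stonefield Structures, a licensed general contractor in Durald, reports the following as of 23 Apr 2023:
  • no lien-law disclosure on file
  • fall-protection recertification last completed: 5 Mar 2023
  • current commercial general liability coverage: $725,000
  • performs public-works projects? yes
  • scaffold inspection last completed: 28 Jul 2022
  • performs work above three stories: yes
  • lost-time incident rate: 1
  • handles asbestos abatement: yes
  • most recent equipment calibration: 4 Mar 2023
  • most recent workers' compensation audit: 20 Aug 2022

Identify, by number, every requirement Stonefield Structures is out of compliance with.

1. fall-protection recertification 49 days ago vs limit 45 → not met
2. commercial general liability coverage $725,000 < $800,000 → not met
3. condition 'performs public-works projects' holds; lien-law disclosure absent → not met
4. condition 'handles asbestos abatement' holds; scaffold inspection 269 days ago vs limit 180 → not met
5. workers' compensation audit 246 days ago vs limit 270 → met
6. condition 'performs work above three stories' holds; equipment calibration 50 days ago vs limit 90 → met
7. lost-time incident rate 1 ≤ 1 → met
Not met: 1, 2, 3, 4

1, 2, 3, 4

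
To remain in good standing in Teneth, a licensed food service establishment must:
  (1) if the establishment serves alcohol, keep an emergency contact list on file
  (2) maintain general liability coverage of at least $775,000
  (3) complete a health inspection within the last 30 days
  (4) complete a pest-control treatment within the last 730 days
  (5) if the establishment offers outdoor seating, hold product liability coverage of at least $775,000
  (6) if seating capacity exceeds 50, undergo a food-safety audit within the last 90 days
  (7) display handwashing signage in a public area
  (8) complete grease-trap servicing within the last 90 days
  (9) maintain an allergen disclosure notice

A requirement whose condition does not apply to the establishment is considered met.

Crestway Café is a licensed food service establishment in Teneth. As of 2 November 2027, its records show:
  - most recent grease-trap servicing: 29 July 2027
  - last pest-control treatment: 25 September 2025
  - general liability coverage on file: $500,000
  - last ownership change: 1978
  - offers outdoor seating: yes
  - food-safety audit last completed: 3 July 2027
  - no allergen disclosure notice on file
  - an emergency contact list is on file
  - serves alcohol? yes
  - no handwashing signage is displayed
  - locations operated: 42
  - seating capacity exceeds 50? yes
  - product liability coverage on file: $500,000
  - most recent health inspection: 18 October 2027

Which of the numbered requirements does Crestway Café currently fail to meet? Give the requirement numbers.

1. condition 'serves alcohol' holds; emergency contact list present → met
2. general liability coverage $500,000 < $775,000 → not met
3. health inspection 15 days ago vs limit 30 → met
4. pest-control treatment 768 days ago vs limit 730 → not met
5. condition 'offers outdoor seating' holds; product liability coverage $500,000 < $775,000 → not met
6. condition 'seating capacity exceeds 50' holds; food-safety audit 122 days ago vs limit 90 → not met
7. handwashing signage absent → not met
8. grease-trap servicing 96 days ago vs limit 90 → not met
9. allergen disclosure notice absent → not met
Not met: 2, 4, 5, 6, 7, 8, 9

2, 4, 5, 6, 7, 8, 9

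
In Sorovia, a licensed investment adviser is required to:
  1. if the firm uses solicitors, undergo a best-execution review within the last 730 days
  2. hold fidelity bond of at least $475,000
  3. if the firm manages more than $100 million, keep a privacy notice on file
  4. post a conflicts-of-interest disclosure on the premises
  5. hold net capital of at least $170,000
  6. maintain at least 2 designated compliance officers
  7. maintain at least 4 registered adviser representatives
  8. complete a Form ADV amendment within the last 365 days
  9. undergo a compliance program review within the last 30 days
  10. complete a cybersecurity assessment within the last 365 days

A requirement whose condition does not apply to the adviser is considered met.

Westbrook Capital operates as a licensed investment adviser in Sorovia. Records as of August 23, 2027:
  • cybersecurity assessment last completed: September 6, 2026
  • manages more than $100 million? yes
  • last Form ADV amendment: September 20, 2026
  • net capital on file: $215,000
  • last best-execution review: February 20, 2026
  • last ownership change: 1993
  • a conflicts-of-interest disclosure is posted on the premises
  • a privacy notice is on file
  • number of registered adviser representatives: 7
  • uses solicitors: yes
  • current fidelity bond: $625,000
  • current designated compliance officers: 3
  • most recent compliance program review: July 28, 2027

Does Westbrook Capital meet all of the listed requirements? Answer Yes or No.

Yes

1. condition 'uses solicitors' holds; best-execution review 549 days ago vs limit 730 → met
2. fidelity bond $625,000 ≥ $475,000 → met
3. condition 'manages more than $100 million' holds; privacy notice present → met
4. conflicts-of-interest disclosure present → met
5. net capital $215,000 ≥ $170,000 → met
6. designated compliance officers 3 ≥ 2 → met
7. registered adviser representatives 7 ≥ 4 → met
8. Form ADV amendment 337 days ago vs limit 365 → met
9. compliance program review 26 days ago vs limit 30 → met
10. cybersecurity assessment 351 days ago vs limit 365 → met
All met.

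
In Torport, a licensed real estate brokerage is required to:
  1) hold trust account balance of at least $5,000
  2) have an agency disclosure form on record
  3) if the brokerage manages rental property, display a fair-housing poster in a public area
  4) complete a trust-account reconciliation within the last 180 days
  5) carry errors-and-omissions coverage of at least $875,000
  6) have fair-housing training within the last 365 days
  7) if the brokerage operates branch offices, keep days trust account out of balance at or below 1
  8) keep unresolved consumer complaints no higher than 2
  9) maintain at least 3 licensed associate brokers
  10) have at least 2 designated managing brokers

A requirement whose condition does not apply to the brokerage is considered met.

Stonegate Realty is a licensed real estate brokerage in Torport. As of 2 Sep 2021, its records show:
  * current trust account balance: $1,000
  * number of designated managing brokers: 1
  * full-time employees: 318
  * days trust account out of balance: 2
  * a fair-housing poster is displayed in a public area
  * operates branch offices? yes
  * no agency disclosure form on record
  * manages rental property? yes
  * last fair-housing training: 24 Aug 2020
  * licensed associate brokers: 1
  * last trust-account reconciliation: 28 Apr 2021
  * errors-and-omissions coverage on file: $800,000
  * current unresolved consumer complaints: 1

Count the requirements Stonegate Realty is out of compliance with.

7

1. trust account balance $1,000 < $5,000 → not met
2. agency disclosure form absent → not met
3. condition 'manages rental property' holds; fair-housing poster present → met
4. trust-account reconciliation 127 days ago vs limit 180 → met
5. errors-and-omissions coverage $800,000 < $875,000 → not met
6. fair-housing training 374 days ago vs limit 365 → not met
7. condition 'operates branch offices' holds; days trust account out of balance 2 > 1 → not met
8. unresolved consumer complaints 1 ≤ 2 → met
9. licensed associate brokers 1 < 3 → not met
10. designated managing brokers 1 < 2 → not met
Not met: 7 of 10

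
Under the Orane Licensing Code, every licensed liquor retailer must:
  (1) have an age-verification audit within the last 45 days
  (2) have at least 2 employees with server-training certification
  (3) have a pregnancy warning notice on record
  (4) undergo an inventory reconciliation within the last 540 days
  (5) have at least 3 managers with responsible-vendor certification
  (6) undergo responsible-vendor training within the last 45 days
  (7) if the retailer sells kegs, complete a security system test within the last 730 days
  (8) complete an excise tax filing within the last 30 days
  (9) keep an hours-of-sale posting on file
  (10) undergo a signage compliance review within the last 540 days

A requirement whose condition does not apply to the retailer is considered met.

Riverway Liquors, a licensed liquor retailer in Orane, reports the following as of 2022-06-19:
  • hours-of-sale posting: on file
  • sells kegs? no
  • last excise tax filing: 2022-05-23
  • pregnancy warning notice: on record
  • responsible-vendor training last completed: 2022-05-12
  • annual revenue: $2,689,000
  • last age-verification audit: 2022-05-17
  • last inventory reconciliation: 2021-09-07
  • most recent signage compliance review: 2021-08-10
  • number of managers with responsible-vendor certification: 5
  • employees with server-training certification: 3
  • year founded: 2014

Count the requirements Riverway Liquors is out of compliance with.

0

1. age-verification audit 33 days ago vs limit 45 → met
2. employees with server-training certification 3 ≥ 2 → met
3. pregnancy warning notice present → met
4. inventory reconciliation 285 days ago vs limit 540 → met
5. managers with responsible-vendor certification 5 ≥ 3 → met
6. responsible-vendor training 38 days ago vs limit 45 → met
7. condition 'sells kegs' does not hold → requirement n/a → met
8. excise tax filing 27 days ago vs limit 30 → met
9. hours-of-sale posting present → met
10. signage compliance review 313 days ago vs limit 540 → met
Not met: 0 of 10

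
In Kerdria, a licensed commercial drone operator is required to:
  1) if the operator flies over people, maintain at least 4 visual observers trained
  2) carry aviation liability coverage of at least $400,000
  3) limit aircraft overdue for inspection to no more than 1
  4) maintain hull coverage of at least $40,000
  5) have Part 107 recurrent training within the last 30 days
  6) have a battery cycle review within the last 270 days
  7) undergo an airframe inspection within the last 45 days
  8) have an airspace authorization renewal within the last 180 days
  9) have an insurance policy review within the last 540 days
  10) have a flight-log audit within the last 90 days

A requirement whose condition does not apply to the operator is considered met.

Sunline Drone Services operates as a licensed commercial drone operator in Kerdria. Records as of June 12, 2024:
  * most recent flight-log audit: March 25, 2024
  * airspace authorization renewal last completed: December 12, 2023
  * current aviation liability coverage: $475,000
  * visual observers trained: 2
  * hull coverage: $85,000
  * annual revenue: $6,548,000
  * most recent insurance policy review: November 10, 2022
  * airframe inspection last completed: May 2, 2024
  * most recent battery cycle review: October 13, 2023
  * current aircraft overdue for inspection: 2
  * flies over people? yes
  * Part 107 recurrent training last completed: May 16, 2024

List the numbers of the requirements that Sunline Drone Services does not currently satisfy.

1, 3, 8, 9

1. condition 'flies over people' holds; visual observers trained 2 < 4 → not met
2. aviation liability coverage $475,000 ≥ $400,000 → met
3. aircraft overdue for inspection 2 > 1 → not met
4. hull coverage $85,000 ≥ $40,000 → met
5. Part 107 recurrent training 27 days ago vs limit 30 → met
6. battery cycle review 243 days ago vs limit 270 → met
7. airframe inspection 41 days ago vs limit 45 → met
8. airspace authorization renewal 183 days ago vs limit 180 → not met
9. insurance policy review 580 days ago vs limit 540 → not met
10. flight-log audit 79 days ago vs limit 90 → met
Not met: 1, 3, 8, 9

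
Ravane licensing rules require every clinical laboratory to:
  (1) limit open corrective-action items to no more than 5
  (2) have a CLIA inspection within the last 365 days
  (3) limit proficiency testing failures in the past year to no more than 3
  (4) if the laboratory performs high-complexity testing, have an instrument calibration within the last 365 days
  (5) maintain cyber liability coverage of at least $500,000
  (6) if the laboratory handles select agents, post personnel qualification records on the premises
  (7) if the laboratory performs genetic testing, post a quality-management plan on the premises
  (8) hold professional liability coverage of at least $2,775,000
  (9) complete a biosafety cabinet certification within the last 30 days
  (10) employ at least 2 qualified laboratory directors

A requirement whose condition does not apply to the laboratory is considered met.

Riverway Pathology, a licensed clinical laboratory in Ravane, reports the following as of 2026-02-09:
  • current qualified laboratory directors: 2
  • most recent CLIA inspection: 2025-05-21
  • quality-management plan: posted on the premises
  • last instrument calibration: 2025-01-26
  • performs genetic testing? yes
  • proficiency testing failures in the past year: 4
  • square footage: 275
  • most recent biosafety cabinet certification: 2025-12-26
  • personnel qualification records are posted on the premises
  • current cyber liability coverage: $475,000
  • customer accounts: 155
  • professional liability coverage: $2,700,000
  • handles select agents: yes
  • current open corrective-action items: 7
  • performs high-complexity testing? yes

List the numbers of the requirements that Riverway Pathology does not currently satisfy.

1. open corrective-action items 7 > 5 → not met
2. CLIA inspection 264 days ago vs limit 365 → met
3. proficiency testing failures in the past year 4 > 3 → not met
4. condition 'performs high-complexity testing' holds; instrument calibration 379 days ago vs limit 365 → not met
5. cyber liability coverage $475,000 < $500,000 → not met
6. condition 'handles select agents' holds; personnel qualification records present → met
7. condition 'performs genetic testing' holds; quality-management plan present → met
8. professional liability coverage $2,700,000 < $2,775,000 → not met
9. biosafety cabinet certification 45 days ago vs limit 30 → not met
10. qualified laboratory directors 2 ≥ 2 → met
Not met: 1, 3, 4, 5, 8, 9

1, 3, 4, 5, 8, 9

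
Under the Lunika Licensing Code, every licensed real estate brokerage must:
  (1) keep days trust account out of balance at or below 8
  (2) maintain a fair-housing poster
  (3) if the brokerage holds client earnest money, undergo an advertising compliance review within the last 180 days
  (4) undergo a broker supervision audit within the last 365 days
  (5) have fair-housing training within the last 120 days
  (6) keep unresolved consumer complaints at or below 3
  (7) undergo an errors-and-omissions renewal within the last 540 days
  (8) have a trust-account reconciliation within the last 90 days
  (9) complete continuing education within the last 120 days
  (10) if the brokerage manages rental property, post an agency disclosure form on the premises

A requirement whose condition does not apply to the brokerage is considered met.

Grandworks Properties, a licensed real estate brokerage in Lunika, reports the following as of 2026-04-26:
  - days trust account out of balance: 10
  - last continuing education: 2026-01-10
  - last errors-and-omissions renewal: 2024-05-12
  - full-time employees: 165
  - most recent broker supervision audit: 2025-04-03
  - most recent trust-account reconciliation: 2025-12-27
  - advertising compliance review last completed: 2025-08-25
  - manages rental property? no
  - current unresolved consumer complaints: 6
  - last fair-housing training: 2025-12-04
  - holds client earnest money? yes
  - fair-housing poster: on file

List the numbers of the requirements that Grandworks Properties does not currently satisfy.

1. days trust account out of balance 10 > 8 → not met
2. fair-housing poster present → met
3. condition 'holds client earnest money' holds; advertising compliance review 244 days ago vs limit 180 → not met
4. broker supervision audit 388 days ago vs limit 365 → not met
5. fair-housing training 143 days ago vs limit 120 → not met
6. unresolved consumer complaints 6 > 3 → not met
7. errors-and-omissions renewal 714 days ago vs limit 540 → not met
8. trust-account reconciliation 120 days ago vs limit 90 → not met
9. continuing education 106 days ago vs limit 120 → met
10. condition 'manages rental property' does not hold → requirement n/a → met
Not met: 1, 3, 4, 5, 6, 7, 8

1, 3, 4, 5, 6, 7, 8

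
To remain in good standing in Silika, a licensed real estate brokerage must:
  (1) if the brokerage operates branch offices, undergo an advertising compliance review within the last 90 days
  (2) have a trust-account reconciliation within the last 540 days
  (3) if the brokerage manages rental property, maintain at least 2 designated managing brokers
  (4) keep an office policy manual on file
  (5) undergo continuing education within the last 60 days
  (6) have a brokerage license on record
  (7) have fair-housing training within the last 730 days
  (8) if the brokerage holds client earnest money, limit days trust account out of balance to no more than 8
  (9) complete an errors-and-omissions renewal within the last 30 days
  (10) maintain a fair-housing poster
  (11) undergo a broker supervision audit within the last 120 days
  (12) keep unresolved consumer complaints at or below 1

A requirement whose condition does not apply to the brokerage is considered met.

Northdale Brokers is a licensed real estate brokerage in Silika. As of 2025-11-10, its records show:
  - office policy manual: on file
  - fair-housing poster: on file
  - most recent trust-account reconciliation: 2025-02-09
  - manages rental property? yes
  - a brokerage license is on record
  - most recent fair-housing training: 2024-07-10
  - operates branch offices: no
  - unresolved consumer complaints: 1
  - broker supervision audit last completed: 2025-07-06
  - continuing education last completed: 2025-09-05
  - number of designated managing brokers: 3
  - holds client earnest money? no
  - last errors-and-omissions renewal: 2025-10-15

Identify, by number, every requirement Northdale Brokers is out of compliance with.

5, 11

1. condition 'operates branch offices' does not hold → requirement n/a → met
2. trust-account reconciliation 274 days ago vs limit 540 → met
3. condition 'manages rental property' holds; designated managing brokers 3 ≥ 2 → met
4. office policy manual present → met
5. continuing education 66 days ago vs limit 60 → not met
6. brokerage license present → met
7. fair-housing training 488 days ago vs limit 730 → met
8. condition 'holds client earnest money' does not hold → requirement n/a → met
9. errors-and-omissions renewal 26 days ago vs limit 30 → met
10. fair-housing poster present → met
11. broker supervision audit 127 days ago vs limit 120 → not met
12. unresolved consumer complaints 1 ≤ 1 → met
Not met: 5, 11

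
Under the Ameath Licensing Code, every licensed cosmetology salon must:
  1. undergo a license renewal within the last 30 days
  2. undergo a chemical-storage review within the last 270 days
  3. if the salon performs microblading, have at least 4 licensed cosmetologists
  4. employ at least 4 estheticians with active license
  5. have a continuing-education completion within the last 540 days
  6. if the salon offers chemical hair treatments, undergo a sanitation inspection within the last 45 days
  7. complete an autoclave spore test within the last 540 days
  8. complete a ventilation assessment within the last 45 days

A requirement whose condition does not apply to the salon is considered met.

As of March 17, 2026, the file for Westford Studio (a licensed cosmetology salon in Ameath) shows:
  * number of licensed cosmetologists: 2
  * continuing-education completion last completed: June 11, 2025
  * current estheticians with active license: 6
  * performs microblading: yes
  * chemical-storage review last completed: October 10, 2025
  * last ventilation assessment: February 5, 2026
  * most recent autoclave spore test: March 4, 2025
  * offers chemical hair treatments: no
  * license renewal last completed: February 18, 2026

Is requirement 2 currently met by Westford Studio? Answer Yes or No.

2. chemical-storage review 158 days ago vs limit 270 → met

Yes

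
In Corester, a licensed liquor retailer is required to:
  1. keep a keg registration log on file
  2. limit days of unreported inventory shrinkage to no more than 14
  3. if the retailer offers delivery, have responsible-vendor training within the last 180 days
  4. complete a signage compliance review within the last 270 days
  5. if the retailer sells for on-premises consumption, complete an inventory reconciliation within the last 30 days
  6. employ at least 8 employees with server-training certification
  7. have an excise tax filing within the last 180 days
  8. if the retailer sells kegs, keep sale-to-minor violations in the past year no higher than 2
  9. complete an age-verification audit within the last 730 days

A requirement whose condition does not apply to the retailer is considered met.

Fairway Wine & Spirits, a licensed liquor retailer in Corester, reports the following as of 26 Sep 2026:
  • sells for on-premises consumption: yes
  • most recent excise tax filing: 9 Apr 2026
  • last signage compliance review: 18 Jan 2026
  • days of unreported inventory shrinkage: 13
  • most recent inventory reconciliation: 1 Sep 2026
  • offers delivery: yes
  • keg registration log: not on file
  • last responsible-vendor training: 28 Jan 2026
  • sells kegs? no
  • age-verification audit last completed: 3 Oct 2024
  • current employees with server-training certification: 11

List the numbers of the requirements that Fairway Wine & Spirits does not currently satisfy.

1, 3

1. keg registration log absent → not met
2. days of unreported inventory shrinkage 13 ≤ 14 → met
3. condition 'offers delivery' holds; responsible-vendor training 241 days ago vs limit 180 → not met
4. signage compliance review 251 days ago vs limit 270 → met
5. condition 'sells for on-premises consumption' holds; inventory reconciliation 25 days ago vs limit 30 → met
6. employees with server-training certification 11 ≥ 8 → met
7. excise tax filing 170 days ago vs limit 180 → met
8. condition 'sells kegs' does not hold → requirement n/a → met
9. age-verification audit 723 days ago vs limit 730 → met
Not met: 1, 3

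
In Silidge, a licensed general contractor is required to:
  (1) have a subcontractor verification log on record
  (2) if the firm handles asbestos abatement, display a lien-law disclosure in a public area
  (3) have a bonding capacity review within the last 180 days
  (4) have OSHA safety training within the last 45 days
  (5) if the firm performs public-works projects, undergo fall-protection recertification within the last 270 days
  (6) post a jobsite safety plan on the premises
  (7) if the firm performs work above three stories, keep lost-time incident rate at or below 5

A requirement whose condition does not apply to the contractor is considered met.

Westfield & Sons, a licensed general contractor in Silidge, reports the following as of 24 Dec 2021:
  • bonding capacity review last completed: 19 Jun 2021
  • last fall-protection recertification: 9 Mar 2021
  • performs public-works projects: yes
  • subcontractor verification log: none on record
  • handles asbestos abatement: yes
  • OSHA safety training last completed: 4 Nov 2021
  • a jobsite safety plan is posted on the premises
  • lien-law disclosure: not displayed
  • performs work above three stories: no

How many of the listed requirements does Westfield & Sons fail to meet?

1. subcontractor verification log absent → not met
2. condition 'handles asbestos abatement' holds; lien-law disclosure absent → not met
3. bonding capacity review 188 days ago vs limit 180 → not met
4. OSHA safety training 50 days ago vs limit 45 → not met
5. condition 'performs public-works projects' holds; fall-protection recertification 290 days ago vs limit 270 → not met
6. jobsite safety plan present → met
7. condition 'performs work above three stories' does not hold → requirement n/a → met
Not met: 5 of 7

5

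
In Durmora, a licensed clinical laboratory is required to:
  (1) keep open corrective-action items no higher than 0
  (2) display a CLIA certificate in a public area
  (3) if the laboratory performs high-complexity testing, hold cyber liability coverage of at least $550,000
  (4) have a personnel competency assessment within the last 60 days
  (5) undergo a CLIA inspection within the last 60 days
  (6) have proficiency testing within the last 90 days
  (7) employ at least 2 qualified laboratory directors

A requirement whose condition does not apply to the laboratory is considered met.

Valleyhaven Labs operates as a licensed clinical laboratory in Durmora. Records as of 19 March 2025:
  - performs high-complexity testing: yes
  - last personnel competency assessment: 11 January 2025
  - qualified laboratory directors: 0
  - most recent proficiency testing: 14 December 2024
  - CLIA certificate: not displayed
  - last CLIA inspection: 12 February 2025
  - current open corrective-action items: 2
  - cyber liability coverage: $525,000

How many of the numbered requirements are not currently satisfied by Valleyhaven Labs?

1. open corrective-action items 2 > 0 → not met
2. CLIA certificate absent → not met
3. condition 'performs high-complexity testing' holds; cyber liability coverage $525,000 < $550,000 → not met
4. personnel competency assessment 67 days ago vs limit 60 → not met
5. CLIA inspection 35 days ago vs limit 60 → met
6. proficiency testing 95 days ago vs limit 90 → not met
7. qualified laboratory directors 0 < 2 → not met
Not met: 6 of 7

6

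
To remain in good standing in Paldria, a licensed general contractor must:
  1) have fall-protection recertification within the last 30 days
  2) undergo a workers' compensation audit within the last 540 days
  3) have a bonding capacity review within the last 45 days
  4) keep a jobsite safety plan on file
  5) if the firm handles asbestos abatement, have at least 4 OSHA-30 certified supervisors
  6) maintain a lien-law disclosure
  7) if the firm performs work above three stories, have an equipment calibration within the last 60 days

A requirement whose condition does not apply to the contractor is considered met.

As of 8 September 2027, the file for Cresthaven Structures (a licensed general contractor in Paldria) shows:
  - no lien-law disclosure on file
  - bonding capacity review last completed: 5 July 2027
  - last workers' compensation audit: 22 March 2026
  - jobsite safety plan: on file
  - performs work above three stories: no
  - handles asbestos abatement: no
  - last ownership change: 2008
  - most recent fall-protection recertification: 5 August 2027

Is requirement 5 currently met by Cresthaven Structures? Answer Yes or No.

5. condition 'handles asbestos abatement' does not hold → requirement n/a → met

Yes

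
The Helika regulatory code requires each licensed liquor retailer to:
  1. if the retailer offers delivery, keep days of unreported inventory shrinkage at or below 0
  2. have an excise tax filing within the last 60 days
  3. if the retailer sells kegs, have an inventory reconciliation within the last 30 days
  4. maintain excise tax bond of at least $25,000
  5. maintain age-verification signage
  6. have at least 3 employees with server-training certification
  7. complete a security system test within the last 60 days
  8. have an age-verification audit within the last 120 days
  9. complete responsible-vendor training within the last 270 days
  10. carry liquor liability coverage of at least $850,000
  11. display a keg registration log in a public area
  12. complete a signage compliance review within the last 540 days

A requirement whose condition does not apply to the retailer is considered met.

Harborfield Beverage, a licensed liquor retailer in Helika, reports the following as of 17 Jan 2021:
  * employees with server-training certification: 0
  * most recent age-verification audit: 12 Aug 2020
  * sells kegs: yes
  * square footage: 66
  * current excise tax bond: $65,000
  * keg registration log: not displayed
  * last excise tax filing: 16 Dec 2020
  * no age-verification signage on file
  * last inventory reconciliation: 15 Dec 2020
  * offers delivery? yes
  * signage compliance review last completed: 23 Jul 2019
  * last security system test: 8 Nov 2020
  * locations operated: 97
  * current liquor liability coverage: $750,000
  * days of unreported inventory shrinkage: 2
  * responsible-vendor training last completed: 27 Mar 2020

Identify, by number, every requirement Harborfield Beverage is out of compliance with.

1. condition 'offers delivery' holds; days of unreported inventory shrinkage 2 > 0 → not met
2. excise tax filing 32 days ago vs limit 60 → met
3. condition 'sells kegs' holds; inventory reconciliation 33 days ago vs limit 30 → not met
4. excise tax bond $65,000 ≥ $25,000 → met
5. age-verification signage absent → not met
6. employees with server-training certification 0 < 3 → not met
7. security system test 70 days ago vs limit 60 → not met
8. age-verification audit 158 days ago vs limit 120 → not met
9. responsible-vendor training 296 days ago vs limit 270 → not met
10. liquor liability coverage $750,000 < $850,000 → not met
11. keg registration log absent → not met
12. signage compliance review 544 days ago vs limit 540 → not met
Not met: 1, 3, 5, 6, 7, 8, 9, 10, 11, 12

1, 3, 5, 6, 7, 8, 9, 10, 11, 12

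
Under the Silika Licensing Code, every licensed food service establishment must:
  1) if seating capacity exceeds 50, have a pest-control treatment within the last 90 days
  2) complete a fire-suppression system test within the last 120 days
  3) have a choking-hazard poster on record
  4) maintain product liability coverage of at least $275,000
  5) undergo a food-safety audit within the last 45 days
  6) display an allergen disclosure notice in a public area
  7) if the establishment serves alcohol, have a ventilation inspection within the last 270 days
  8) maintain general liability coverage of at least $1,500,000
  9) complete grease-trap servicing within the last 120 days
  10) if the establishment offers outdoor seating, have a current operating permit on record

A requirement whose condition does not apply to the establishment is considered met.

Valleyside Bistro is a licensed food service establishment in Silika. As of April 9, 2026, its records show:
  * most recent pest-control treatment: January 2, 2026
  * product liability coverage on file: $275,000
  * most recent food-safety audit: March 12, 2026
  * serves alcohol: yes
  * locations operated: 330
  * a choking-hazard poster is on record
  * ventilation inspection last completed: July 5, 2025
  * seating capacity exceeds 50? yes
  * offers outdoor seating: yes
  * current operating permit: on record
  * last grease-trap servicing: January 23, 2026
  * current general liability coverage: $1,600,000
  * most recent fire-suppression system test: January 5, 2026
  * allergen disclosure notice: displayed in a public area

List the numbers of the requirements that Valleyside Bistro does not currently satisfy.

1. condition 'seating capacity exceeds 50' holds; pest-control treatment 97 days ago vs limit 90 → not met
2. fire-suppression system test 94 days ago vs limit 120 → met
3. choking-hazard poster present → met
4. product liability coverage $275,000 ≥ $275,000 → met
5. food-safety audit 28 days ago vs limit 45 → met
6. allergen disclosure notice present → met
7. condition 'serves alcohol' holds; ventilation inspection 278 days ago vs limit 270 → not met
8. general liability coverage $1,600,000 ≥ $1,500,000 → met
9. grease-trap servicing 76 days ago vs limit 120 → met
10. condition 'offers outdoor seating' holds; current operating permit present → met
Not met: 1, 7

1, 7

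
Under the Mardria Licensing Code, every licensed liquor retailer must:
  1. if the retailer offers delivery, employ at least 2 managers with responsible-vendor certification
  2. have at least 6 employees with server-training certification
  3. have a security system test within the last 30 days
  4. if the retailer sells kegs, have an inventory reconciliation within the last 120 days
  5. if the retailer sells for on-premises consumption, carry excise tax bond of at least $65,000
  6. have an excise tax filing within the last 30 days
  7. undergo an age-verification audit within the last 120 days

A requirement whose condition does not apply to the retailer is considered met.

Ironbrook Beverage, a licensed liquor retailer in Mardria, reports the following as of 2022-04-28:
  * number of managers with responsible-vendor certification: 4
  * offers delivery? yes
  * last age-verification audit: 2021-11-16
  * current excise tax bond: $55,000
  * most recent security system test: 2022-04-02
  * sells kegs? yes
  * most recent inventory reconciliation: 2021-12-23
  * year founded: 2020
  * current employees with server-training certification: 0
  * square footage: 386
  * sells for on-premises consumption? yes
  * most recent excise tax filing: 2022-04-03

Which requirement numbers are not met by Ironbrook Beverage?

2, 4, 5, 7

1. condition 'offers delivery' holds; managers with responsible-vendor certification 4 ≥ 2 → met
2. employees with server-training certification 0 < 6 → not met
3. security system test 26 days ago vs limit 30 → met
4. condition 'sells kegs' holds; inventory reconciliation 126 days ago vs limit 120 → not met
5. condition 'sells for on-premises consumption' holds; excise tax bond $55,000 < $65,000 → not met
6. excise tax filing 25 days ago vs limit 30 → met
7. age-verification audit 163 days ago vs limit 120 → not met
Not met: 2, 4, 5, 7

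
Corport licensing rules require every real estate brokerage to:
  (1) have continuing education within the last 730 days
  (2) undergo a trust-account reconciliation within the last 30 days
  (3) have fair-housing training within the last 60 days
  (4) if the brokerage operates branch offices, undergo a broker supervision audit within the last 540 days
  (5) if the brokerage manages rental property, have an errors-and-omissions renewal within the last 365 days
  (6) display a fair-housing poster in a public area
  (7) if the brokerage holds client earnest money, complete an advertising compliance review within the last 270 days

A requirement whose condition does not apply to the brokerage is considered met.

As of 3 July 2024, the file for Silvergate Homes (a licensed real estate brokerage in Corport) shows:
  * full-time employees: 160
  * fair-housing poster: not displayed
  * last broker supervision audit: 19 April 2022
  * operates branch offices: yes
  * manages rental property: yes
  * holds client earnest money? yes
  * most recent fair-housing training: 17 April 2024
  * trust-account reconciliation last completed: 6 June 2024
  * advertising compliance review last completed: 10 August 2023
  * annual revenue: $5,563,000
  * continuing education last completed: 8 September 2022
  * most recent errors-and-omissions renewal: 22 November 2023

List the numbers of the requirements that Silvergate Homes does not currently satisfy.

1. continuing education 664 days ago vs limit 730 → met
2. trust-account reconciliation 27 days ago vs limit 30 → met
3. fair-housing training 77 days ago vs limit 60 → not met
4. condition 'operates branch offices' holds; broker supervision audit 806 days ago vs limit 540 → not met
5. condition 'manages rental property' holds; errors-and-omissions renewal 224 days ago vs limit 365 → met
6. fair-housing poster absent → not met
7. condition 'holds client earnest money' holds; advertising compliance review 328 days ago vs limit 270 → not met
Not met: 3, 4, 6, 7

3, 4, 6, 7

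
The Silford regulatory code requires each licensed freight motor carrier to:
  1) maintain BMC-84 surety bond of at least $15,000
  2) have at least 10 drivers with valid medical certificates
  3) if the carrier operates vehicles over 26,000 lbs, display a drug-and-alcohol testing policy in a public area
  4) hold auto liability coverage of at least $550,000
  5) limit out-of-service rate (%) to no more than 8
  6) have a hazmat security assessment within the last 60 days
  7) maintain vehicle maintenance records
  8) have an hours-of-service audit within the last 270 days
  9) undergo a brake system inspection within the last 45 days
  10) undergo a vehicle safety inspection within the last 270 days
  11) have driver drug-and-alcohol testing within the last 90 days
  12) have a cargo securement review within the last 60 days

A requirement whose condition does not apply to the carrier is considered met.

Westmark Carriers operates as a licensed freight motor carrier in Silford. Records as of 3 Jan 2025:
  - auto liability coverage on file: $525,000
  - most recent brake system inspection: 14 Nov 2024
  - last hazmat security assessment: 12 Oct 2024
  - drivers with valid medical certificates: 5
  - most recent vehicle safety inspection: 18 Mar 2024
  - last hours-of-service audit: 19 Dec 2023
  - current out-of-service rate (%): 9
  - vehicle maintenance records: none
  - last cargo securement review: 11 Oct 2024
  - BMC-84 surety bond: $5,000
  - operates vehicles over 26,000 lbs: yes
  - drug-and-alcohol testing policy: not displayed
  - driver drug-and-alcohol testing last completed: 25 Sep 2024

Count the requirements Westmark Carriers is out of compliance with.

1. BMC-84 surety bond $5,000 < $15,000 → not met
2. drivers with valid medical certificates 5 < 10 → not met
3. condition 'operates vehicles over 26,000 lbs' holds; drug-and-alcohol testing policy absent → not met
4. auto liability coverage $525,000 < $550,000 → not met
5. out-of-service rate (%) 9 > 8 → not met
6. hazmat security assessment 83 days ago vs limit 60 → not met
7. vehicle maintenance records absent → not met
8. hours-of-service audit 381 days ago vs limit 270 → not met
9. brake system inspection 50 days ago vs limit 45 → not met
10. vehicle safety inspection 291 days ago vs limit 270 → not met
11. driver drug-and-alcohol testing 100 days ago vs limit 90 → not met
12. cargo securement review 84 days ago vs limit 60 → not met
Not met: 12 of 12

12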